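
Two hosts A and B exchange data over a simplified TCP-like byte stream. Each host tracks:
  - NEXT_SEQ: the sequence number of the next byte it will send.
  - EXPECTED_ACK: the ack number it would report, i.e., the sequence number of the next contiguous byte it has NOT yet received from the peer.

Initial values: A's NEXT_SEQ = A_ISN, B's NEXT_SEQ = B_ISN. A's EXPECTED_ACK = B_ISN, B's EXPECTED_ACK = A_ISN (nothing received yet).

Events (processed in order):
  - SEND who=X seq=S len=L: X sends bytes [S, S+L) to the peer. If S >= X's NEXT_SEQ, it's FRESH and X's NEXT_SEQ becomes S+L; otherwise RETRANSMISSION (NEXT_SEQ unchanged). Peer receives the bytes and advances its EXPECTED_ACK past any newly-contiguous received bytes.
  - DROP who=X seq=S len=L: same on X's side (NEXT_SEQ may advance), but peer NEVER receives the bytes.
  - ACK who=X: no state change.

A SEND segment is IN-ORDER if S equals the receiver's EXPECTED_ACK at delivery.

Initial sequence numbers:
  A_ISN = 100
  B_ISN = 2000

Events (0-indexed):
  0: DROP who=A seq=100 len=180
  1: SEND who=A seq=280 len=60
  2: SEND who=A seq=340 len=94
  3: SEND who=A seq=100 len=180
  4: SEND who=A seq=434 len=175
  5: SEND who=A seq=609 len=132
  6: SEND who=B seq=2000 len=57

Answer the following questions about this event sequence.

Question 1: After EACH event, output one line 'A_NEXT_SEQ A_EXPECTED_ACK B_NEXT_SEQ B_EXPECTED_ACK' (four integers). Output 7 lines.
280 2000 2000 100
340 2000 2000 100
434 2000 2000 100
434 2000 2000 434
609 2000 2000 609
741 2000 2000 741
741 2057 2057 741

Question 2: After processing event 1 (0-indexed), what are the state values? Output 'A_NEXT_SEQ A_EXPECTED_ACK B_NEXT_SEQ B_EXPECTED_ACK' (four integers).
After event 0: A_seq=280 A_ack=2000 B_seq=2000 B_ack=100
After event 1: A_seq=340 A_ack=2000 B_seq=2000 B_ack=100

340 2000 2000 100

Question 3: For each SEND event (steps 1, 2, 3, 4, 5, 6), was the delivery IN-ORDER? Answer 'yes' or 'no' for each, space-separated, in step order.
Answer: no no yes yes yes yes

Derivation:
Step 1: SEND seq=280 -> out-of-order
Step 2: SEND seq=340 -> out-of-order
Step 3: SEND seq=100 -> in-order
Step 4: SEND seq=434 -> in-order
Step 5: SEND seq=609 -> in-order
Step 6: SEND seq=2000 -> in-order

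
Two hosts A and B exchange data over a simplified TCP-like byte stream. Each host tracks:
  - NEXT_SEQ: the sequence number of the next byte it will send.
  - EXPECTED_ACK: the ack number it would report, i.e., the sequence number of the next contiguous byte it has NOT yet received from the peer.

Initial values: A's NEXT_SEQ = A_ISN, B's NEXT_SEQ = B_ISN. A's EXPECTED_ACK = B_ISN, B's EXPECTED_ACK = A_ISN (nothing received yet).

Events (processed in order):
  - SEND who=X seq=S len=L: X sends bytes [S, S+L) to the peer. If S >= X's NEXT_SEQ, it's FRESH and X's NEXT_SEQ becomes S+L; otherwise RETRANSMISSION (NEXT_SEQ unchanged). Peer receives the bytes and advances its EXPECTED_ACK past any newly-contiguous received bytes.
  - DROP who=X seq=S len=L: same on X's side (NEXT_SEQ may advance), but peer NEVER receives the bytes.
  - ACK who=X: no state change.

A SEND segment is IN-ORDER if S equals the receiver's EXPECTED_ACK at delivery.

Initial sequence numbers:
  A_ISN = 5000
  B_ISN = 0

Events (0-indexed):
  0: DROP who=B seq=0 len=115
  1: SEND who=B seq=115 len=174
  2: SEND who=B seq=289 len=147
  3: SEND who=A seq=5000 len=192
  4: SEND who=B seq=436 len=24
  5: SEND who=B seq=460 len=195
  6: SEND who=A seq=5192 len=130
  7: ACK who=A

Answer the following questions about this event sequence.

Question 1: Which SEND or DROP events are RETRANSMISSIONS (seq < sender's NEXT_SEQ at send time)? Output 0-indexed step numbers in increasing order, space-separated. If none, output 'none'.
Answer: none

Derivation:
Step 0: DROP seq=0 -> fresh
Step 1: SEND seq=115 -> fresh
Step 2: SEND seq=289 -> fresh
Step 3: SEND seq=5000 -> fresh
Step 4: SEND seq=436 -> fresh
Step 5: SEND seq=460 -> fresh
Step 6: SEND seq=5192 -> fresh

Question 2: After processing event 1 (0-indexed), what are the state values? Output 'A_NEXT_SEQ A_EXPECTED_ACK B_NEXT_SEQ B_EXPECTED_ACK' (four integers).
After event 0: A_seq=5000 A_ack=0 B_seq=115 B_ack=5000
After event 1: A_seq=5000 A_ack=0 B_seq=289 B_ack=5000

5000 0 289 5000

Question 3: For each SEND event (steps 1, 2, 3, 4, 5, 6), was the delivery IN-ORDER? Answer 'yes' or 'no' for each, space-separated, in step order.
Answer: no no yes no no yes

Derivation:
Step 1: SEND seq=115 -> out-of-order
Step 2: SEND seq=289 -> out-of-order
Step 3: SEND seq=5000 -> in-order
Step 4: SEND seq=436 -> out-of-order
Step 5: SEND seq=460 -> out-of-order
Step 6: SEND seq=5192 -> in-order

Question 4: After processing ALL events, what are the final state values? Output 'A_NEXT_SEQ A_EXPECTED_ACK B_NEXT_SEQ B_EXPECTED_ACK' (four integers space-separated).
After event 0: A_seq=5000 A_ack=0 B_seq=115 B_ack=5000
After event 1: A_seq=5000 A_ack=0 B_seq=289 B_ack=5000
After event 2: A_seq=5000 A_ack=0 B_seq=436 B_ack=5000
After event 3: A_seq=5192 A_ack=0 B_seq=436 B_ack=5192
After event 4: A_seq=5192 A_ack=0 B_seq=460 B_ack=5192
After event 5: A_seq=5192 A_ack=0 B_seq=655 B_ack=5192
After event 6: A_seq=5322 A_ack=0 B_seq=655 B_ack=5322
After event 7: A_seq=5322 A_ack=0 B_seq=655 B_ack=5322

Answer: 5322 0 655 5322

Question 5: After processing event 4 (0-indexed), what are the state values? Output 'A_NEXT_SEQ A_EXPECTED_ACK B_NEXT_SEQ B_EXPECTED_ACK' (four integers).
After event 0: A_seq=5000 A_ack=0 B_seq=115 B_ack=5000
After event 1: A_seq=5000 A_ack=0 B_seq=289 B_ack=5000
After event 2: A_seq=5000 A_ack=0 B_seq=436 B_ack=5000
After event 3: A_seq=5192 A_ack=0 B_seq=436 B_ack=5192
After event 4: A_seq=5192 A_ack=0 B_seq=460 B_ack=5192

5192 0 460 5192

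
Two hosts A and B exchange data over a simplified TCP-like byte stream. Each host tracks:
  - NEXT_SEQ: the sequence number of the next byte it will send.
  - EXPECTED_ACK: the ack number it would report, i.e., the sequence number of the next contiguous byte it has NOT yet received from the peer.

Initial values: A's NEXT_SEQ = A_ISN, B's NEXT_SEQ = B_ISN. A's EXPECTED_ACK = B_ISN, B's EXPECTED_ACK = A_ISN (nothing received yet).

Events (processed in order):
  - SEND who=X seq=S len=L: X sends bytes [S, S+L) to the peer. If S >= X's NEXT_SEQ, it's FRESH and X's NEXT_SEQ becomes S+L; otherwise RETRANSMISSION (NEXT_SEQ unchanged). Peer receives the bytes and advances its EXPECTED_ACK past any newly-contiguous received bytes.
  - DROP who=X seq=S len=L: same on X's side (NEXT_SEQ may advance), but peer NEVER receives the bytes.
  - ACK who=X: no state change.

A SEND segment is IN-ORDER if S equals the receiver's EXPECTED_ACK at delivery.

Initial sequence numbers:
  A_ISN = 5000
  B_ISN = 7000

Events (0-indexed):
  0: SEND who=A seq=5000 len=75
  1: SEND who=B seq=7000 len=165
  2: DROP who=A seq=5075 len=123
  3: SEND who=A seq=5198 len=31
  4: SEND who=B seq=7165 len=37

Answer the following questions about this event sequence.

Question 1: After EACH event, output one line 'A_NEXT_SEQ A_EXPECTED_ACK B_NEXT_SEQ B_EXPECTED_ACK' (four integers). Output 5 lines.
5075 7000 7000 5075
5075 7165 7165 5075
5198 7165 7165 5075
5229 7165 7165 5075
5229 7202 7202 5075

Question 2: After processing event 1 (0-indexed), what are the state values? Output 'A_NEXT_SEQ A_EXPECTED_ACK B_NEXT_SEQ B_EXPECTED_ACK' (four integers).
After event 0: A_seq=5075 A_ack=7000 B_seq=7000 B_ack=5075
After event 1: A_seq=5075 A_ack=7165 B_seq=7165 B_ack=5075

5075 7165 7165 5075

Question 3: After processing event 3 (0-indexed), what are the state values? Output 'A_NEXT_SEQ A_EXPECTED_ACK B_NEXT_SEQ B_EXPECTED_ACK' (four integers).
After event 0: A_seq=5075 A_ack=7000 B_seq=7000 B_ack=5075
After event 1: A_seq=5075 A_ack=7165 B_seq=7165 B_ack=5075
After event 2: A_seq=5198 A_ack=7165 B_seq=7165 B_ack=5075
After event 3: A_seq=5229 A_ack=7165 B_seq=7165 B_ack=5075

5229 7165 7165 5075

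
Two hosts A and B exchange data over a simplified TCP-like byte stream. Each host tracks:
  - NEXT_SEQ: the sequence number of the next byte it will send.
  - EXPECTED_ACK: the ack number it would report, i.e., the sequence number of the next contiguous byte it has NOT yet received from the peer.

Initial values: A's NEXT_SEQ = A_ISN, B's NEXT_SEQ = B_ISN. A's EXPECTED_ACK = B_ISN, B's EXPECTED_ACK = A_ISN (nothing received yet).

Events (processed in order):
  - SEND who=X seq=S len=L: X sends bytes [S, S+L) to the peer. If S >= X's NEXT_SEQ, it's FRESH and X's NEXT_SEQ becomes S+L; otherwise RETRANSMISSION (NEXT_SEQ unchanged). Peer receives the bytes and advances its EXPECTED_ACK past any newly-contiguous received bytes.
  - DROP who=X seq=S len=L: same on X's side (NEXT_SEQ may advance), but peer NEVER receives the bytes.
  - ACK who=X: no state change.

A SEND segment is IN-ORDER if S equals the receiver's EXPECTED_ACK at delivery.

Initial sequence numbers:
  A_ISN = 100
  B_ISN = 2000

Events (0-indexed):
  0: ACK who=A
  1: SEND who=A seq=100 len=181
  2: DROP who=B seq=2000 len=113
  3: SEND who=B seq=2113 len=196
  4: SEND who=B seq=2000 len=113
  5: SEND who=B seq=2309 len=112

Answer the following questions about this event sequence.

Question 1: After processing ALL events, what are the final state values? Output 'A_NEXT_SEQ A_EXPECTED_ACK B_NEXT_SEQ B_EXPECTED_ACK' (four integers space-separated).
After event 0: A_seq=100 A_ack=2000 B_seq=2000 B_ack=100
After event 1: A_seq=281 A_ack=2000 B_seq=2000 B_ack=281
After event 2: A_seq=281 A_ack=2000 B_seq=2113 B_ack=281
After event 3: A_seq=281 A_ack=2000 B_seq=2309 B_ack=281
After event 4: A_seq=281 A_ack=2309 B_seq=2309 B_ack=281
After event 5: A_seq=281 A_ack=2421 B_seq=2421 B_ack=281

Answer: 281 2421 2421 281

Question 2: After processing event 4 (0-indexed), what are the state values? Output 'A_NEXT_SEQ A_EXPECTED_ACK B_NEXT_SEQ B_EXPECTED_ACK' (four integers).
After event 0: A_seq=100 A_ack=2000 B_seq=2000 B_ack=100
After event 1: A_seq=281 A_ack=2000 B_seq=2000 B_ack=281
After event 2: A_seq=281 A_ack=2000 B_seq=2113 B_ack=281
After event 3: A_seq=281 A_ack=2000 B_seq=2309 B_ack=281
After event 4: A_seq=281 A_ack=2309 B_seq=2309 B_ack=281

281 2309 2309 281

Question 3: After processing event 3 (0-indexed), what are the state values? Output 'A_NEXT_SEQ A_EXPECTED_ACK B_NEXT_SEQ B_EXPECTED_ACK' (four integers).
After event 0: A_seq=100 A_ack=2000 B_seq=2000 B_ack=100
After event 1: A_seq=281 A_ack=2000 B_seq=2000 B_ack=281
After event 2: A_seq=281 A_ack=2000 B_seq=2113 B_ack=281
After event 3: A_seq=281 A_ack=2000 B_seq=2309 B_ack=281

281 2000 2309 281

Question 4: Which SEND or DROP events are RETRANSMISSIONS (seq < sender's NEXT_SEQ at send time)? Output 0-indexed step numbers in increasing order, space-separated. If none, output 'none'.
Step 1: SEND seq=100 -> fresh
Step 2: DROP seq=2000 -> fresh
Step 3: SEND seq=2113 -> fresh
Step 4: SEND seq=2000 -> retransmit
Step 5: SEND seq=2309 -> fresh

Answer: 4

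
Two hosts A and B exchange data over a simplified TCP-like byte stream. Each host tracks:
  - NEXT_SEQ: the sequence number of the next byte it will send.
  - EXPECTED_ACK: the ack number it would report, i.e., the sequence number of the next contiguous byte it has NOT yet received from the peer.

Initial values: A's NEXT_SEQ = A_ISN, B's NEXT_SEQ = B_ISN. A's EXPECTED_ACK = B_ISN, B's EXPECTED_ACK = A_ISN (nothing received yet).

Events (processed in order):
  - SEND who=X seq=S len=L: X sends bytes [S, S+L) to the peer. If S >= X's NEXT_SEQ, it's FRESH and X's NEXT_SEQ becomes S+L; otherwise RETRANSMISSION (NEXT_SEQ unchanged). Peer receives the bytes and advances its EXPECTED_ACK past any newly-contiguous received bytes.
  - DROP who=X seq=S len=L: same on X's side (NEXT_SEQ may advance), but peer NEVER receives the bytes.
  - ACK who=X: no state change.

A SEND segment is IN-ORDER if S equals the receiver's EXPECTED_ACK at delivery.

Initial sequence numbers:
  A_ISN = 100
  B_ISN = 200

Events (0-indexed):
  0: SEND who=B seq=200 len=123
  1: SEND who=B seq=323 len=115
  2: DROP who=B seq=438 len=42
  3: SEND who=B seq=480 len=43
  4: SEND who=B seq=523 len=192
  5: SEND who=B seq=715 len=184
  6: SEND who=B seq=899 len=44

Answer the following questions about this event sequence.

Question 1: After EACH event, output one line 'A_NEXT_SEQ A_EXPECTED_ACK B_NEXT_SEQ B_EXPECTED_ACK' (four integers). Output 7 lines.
100 323 323 100
100 438 438 100
100 438 480 100
100 438 523 100
100 438 715 100
100 438 899 100
100 438 943 100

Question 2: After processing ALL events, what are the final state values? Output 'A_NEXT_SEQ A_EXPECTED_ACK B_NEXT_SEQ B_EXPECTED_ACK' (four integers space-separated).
Answer: 100 438 943 100

Derivation:
After event 0: A_seq=100 A_ack=323 B_seq=323 B_ack=100
After event 1: A_seq=100 A_ack=438 B_seq=438 B_ack=100
After event 2: A_seq=100 A_ack=438 B_seq=480 B_ack=100
After event 3: A_seq=100 A_ack=438 B_seq=523 B_ack=100
After event 4: A_seq=100 A_ack=438 B_seq=715 B_ack=100
After event 5: A_seq=100 A_ack=438 B_seq=899 B_ack=100
After event 6: A_seq=100 A_ack=438 B_seq=943 B_ack=100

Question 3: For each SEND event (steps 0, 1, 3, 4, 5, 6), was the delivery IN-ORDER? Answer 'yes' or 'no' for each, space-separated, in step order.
Step 0: SEND seq=200 -> in-order
Step 1: SEND seq=323 -> in-order
Step 3: SEND seq=480 -> out-of-order
Step 4: SEND seq=523 -> out-of-order
Step 5: SEND seq=715 -> out-of-order
Step 6: SEND seq=899 -> out-of-order

Answer: yes yes no no no no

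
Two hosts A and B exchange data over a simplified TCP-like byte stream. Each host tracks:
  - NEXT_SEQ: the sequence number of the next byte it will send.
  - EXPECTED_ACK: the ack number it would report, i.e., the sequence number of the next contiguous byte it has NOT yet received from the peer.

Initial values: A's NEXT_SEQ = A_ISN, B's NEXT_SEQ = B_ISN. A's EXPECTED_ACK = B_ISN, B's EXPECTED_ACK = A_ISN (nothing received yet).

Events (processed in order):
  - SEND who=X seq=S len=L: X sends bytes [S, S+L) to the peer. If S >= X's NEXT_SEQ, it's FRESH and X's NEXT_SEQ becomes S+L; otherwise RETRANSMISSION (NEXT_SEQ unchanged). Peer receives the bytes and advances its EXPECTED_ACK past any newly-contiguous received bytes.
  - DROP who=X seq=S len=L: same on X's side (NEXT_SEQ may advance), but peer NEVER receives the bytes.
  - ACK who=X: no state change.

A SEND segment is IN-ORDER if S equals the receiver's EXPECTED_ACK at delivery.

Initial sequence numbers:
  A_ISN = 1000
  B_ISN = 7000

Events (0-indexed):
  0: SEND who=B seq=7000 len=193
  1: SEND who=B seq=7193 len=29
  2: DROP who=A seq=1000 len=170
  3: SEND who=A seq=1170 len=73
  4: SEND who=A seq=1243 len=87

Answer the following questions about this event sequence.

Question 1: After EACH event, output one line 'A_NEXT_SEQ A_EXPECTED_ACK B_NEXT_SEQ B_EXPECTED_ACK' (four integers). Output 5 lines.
1000 7193 7193 1000
1000 7222 7222 1000
1170 7222 7222 1000
1243 7222 7222 1000
1330 7222 7222 1000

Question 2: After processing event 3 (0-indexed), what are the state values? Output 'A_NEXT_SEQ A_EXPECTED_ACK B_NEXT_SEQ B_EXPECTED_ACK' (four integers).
After event 0: A_seq=1000 A_ack=7193 B_seq=7193 B_ack=1000
After event 1: A_seq=1000 A_ack=7222 B_seq=7222 B_ack=1000
After event 2: A_seq=1170 A_ack=7222 B_seq=7222 B_ack=1000
After event 3: A_seq=1243 A_ack=7222 B_seq=7222 B_ack=1000

1243 7222 7222 1000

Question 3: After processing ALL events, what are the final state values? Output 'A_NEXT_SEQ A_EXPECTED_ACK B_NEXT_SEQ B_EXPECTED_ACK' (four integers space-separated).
Answer: 1330 7222 7222 1000

Derivation:
After event 0: A_seq=1000 A_ack=7193 B_seq=7193 B_ack=1000
After event 1: A_seq=1000 A_ack=7222 B_seq=7222 B_ack=1000
After event 2: A_seq=1170 A_ack=7222 B_seq=7222 B_ack=1000
After event 3: A_seq=1243 A_ack=7222 B_seq=7222 B_ack=1000
After event 4: A_seq=1330 A_ack=7222 B_seq=7222 B_ack=1000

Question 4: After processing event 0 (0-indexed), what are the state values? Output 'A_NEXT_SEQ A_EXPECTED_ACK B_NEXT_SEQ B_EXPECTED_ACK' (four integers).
After event 0: A_seq=1000 A_ack=7193 B_seq=7193 B_ack=1000

1000 7193 7193 1000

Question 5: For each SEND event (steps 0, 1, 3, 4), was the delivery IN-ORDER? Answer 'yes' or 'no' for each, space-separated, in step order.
Answer: yes yes no no

Derivation:
Step 0: SEND seq=7000 -> in-order
Step 1: SEND seq=7193 -> in-order
Step 3: SEND seq=1170 -> out-of-order
Step 4: SEND seq=1243 -> out-of-order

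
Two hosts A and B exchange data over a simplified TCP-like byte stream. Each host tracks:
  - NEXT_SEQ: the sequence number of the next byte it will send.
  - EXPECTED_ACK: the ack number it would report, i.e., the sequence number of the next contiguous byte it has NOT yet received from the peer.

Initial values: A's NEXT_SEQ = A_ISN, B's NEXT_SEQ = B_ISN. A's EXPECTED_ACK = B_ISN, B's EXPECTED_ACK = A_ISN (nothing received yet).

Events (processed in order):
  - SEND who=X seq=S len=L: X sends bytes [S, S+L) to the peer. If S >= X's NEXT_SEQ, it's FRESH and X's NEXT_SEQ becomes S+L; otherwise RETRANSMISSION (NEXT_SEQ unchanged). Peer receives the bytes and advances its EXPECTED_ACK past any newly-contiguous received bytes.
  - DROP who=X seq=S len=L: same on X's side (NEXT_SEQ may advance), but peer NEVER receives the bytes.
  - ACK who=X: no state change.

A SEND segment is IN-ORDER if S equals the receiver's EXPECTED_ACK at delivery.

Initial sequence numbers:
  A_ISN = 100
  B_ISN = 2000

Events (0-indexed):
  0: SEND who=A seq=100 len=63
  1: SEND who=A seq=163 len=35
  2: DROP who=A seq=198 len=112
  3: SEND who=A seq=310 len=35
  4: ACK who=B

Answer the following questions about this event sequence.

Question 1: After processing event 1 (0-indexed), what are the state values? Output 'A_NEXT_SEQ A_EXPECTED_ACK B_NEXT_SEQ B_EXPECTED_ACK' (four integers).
After event 0: A_seq=163 A_ack=2000 B_seq=2000 B_ack=163
After event 1: A_seq=198 A_ack=2000 B_seq=2000 B_ack=198

198 2000 2000 198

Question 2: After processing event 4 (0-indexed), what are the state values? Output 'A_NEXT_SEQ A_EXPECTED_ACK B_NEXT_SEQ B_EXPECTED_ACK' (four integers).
After event 0: A_seq=163 A_ack=2000 B_seq=2000 B_ack=163
After event 1: A_seq=198 A_ack=2000 B_seq=2000 B_ack=198
After event 2: A_seq=310 A_ack=2000 B_seq=2000 B_ack=198
After event 3: A_seq=345 A_ack=2000 B_seq=2000 B_ack=198
After event 4: A_seq=345 A_ack=2000 B_seq=2000 B_ack=198

345 2000 2000 198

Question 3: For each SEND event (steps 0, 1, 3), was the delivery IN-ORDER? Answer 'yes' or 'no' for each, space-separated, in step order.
Answer: yes yes no

Derivation:
Step 0: SEND seq=100 -> in-order
Step 1: SEND seq=163 -> in-order
Step 3: SEND seq=310 -> out-of-order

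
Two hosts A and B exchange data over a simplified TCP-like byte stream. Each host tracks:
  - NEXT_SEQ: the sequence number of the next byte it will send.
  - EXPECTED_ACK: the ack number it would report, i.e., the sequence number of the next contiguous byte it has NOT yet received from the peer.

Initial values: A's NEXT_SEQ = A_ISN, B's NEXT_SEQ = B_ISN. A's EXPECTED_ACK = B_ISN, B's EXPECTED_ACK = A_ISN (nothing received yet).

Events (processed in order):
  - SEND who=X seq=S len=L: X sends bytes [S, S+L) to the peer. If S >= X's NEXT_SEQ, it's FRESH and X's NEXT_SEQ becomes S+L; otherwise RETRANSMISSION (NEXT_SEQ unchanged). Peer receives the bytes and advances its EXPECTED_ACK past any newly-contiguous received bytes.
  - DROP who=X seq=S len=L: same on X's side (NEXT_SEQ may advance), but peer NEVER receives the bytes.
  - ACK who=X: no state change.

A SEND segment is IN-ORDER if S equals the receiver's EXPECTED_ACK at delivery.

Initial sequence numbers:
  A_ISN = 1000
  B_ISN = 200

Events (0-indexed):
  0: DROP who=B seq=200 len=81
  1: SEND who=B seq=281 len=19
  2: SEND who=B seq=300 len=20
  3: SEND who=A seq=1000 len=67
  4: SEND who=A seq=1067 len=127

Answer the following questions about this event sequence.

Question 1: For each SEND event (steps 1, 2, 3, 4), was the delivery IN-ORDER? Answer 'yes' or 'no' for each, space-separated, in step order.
Answer: no no yes yes

Derivation:
Step 1: SEND seq=281 -> out-of-order
Step 2: SEND seq=300 -> out-of-order
Step 3: SEND seq=1000 -> in-order
Step 4: SEND seq=1067 -> in-order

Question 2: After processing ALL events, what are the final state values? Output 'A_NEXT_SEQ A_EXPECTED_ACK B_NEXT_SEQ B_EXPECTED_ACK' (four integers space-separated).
After event 0: A_seq=1000 A_ack=200 B_seq=281 B_ack=1000
After event 1: A_seq=1000 A_ack=200 B_seq=300 B_ack=1000
After event 2: A_seq=1000 A_ack=200 B_seq=320 B_ack=1000
After event 3: A_seq=1067 A_ack=200 B_seq=320 B_ack=1067
After event 4: A_seq=1194 A_ack=200 B_seq=320 B_ack=1194

Answer: 1194 200 320 1194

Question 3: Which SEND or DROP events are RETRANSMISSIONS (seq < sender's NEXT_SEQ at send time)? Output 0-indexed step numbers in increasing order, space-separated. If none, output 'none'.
Answer: none

Derivation:
Step 0: DROP seq=200 -> fresh
Step 1: SEND seq=281 -> fresh
Step 2: SEND seq=300 -> fresh
Step 3: SEND seq=1000 -> fresh
Step 4: SEND seq=1067 -> fresh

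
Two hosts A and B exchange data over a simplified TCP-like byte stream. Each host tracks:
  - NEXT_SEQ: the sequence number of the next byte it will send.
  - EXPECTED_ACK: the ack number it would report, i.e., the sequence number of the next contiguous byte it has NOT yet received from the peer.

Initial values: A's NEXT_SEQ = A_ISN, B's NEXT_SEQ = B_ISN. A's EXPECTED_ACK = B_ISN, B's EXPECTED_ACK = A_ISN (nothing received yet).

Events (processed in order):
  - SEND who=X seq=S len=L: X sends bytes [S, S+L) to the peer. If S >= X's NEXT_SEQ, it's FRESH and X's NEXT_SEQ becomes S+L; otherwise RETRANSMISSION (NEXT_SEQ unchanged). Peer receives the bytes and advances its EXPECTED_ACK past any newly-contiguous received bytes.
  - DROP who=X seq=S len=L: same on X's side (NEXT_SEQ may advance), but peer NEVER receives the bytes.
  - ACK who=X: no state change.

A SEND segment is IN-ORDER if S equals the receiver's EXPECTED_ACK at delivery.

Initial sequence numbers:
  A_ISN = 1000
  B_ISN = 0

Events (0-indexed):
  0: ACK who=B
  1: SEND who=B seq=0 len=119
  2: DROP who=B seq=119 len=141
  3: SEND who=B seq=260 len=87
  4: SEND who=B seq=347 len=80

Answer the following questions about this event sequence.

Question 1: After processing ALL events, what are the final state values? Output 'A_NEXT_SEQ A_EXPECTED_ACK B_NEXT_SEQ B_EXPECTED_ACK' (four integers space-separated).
Answer: 1000 119 427 1000

Derivation:
After event 0: A_seq=1000 A_ack=0 B_seq=0 B_ack=1000
After event 1: A_seq=1000 A_ack=119 B_seq=119 B_ack=1000
After event 2: A_seq=1000 A_ack=119 B_seq=260 B_ack=1000
After event 3: A_seq=1000 A_ack=119 B_seq=347 B_ack=1000
After event 4: A_seq=1000 A_ack=119 B_seq=427 B_ack=1000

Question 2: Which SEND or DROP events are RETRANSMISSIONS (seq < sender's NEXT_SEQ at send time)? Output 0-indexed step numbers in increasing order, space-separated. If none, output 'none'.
Answer: none

Derivation:
Step 1: SEND seq=0 -> fresh
Step 2: DROP seq=119 -> fresh
Step 3: SEND seq=260 -> fresh
Step 4: SEND seq=347 -> fresh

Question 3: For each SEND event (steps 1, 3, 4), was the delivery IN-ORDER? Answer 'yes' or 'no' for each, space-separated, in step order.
Step 1: SEND seq=0 -> in-order
Step 3: SEND seq=260 -> out-of-order
Step 4: SEND seq=347 -> out-of-order

Answer: yes no no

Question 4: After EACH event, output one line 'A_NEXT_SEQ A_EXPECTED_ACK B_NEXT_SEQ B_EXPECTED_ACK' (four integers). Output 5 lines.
1000 0 0 1000
1000 119 119 1000
1000 119 260 1000
1000 119 347 1000
1000 119 427 1000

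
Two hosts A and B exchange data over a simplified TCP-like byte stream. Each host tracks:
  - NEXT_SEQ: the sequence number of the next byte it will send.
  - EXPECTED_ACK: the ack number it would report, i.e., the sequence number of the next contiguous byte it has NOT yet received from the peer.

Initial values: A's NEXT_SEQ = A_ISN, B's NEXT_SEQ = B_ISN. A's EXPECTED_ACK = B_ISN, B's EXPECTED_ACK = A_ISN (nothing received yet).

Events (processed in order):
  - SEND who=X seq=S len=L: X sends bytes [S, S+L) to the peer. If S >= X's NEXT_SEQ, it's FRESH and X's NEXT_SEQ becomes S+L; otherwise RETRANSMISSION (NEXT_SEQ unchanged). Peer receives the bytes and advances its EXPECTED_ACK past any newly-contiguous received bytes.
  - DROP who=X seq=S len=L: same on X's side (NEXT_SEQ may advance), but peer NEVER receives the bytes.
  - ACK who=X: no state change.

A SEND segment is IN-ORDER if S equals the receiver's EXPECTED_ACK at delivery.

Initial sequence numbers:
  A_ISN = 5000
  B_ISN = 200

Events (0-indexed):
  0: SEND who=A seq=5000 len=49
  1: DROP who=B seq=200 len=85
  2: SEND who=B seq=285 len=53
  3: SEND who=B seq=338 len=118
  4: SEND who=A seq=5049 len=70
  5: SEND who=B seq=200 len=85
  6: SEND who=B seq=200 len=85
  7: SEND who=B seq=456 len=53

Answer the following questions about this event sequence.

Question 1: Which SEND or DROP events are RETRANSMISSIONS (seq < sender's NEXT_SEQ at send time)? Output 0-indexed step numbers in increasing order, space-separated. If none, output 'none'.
Answer: 5 6

Derivation:
Step 0: SEND seq=5000 -> fresh
Step 1: DROP seq=200 -> fresh
Step 2: SEND seq=285 -> fresh
Step 3: SEND seq=338 -> fresh
Step 4: SEND seq=5049 -> fresh
Step 5: SEND seq=200 -> retransmit
Step 6: SEND seq=200 -> retransmit
Step 7: SEND seq=456 -> fresh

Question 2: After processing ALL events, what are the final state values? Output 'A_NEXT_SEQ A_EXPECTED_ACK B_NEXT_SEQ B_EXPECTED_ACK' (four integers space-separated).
Answer: 5119 509 509 5119

Derivation:
After event 0: A_seq=5049 A_ack=200 B_seq=200 B_ack=5049
After event 1: A_seq=5049 A_ack=200 B_seq=285 B_ack=5049
After event 2: A_seq=5049 A_ack=200 B_seq=338 B_ack=5049
After event 3: A_seq=5049 A_ack=200 B_seq=456 B_ack=5049
After event 4: A_seq=5119 A_ack=200 B_seq=456 B_ack=5119
After event 5: A_seq=5119 A_ack=456 B_seq=456 B_ack=5119
After event 6: A_seq=5119 A_ack=456 B_seq=456 B_ack=5119
After event 7: A_seq=5119 A_ack=509 B_seq=509 B_ack=5119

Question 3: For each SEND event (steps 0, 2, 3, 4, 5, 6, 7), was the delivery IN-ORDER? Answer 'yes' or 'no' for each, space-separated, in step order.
Step 0: SEND seq=5000 -> in-order
Step 2: SEND seq=285 -> out-of-order
Step 3: SEND seq=338 -> out-of-order
Step 4: SEND seq=5049 -> in-order
Step 5: SEND seq=200 -> in-order
Step 6: SEND seq=200 -> out-of-order
Step 7: SEND seq=456 -> in-order

Answer: yes no no yes yes no yes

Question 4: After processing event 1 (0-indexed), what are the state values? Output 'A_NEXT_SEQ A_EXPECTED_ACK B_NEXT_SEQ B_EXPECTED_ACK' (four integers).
After event 0: A_seq=5049 A_ack=200 B_seq=200 B_ack=5049
After event 1: A_seq=5049 A_ack=200 B_seq=285 B_ack=5049

5049 200 285 5049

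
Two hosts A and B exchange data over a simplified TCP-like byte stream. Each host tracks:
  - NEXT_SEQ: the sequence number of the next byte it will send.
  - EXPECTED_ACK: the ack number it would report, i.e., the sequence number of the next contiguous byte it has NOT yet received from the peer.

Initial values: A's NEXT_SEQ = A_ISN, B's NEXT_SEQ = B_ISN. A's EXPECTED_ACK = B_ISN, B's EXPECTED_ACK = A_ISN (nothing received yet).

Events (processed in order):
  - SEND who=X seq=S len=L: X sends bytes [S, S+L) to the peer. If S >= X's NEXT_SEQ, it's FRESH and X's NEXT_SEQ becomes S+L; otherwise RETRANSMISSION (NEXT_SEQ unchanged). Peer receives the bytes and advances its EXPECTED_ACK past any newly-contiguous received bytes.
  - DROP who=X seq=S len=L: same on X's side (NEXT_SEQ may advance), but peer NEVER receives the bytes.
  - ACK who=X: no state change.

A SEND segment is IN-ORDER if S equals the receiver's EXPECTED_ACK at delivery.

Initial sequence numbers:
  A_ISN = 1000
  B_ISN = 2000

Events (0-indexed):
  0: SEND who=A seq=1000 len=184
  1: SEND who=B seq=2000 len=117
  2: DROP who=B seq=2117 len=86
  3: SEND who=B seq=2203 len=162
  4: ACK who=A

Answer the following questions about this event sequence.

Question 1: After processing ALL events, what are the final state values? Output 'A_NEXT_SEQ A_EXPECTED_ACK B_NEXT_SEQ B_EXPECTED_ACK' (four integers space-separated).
After event 0: A_seq=1184 A_ack=2000 B_seq=2000 B_ack=1184
After event 1: A_seq=1184 A_ack=2117 B_seq=2117 B_ack=1184
After event 2: A_seq=1184 A_ack=2117 B_seq=2203 B_ack=1184
After event 3: A_seq=1184 A_ack=2117 B_seq=2365 B_ack=1184
After event 4: A_seq=1184 A_ack=2117 B_seq=2365 B_ack=1184

Answer: 1184 2117 2365 1184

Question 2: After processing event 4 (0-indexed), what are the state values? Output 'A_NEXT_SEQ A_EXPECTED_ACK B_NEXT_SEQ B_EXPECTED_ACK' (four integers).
After event 0: A_seq=1184 A_ack=2000 B_seq=2000 B_ack=1184
After event 1: A_seq=1184 A_ack=2117 B_seq=2117 B_ack=1184
After event 2: A_seq=1184 A_ack=2117 B_seq=2203 B_ack=1184
After event 3: A_seq=1184 A_ack=2117 B_seq=2365 B_ack=1184
After event 4: A_seq=1184 A_ack=2117 B_seq=2365 B_ack=1184

1184 2117 2365 1184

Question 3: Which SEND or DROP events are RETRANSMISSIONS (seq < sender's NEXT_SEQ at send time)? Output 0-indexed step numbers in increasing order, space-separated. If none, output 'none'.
Answer: none

Derivation:
Step 0: SEND seq=1000 -> fresh
Step 1: SEND seq=2000 -> fresh
Step 2: DROP seq=2117 -> fresh
Step 3: SEND seq=2203 -> fresh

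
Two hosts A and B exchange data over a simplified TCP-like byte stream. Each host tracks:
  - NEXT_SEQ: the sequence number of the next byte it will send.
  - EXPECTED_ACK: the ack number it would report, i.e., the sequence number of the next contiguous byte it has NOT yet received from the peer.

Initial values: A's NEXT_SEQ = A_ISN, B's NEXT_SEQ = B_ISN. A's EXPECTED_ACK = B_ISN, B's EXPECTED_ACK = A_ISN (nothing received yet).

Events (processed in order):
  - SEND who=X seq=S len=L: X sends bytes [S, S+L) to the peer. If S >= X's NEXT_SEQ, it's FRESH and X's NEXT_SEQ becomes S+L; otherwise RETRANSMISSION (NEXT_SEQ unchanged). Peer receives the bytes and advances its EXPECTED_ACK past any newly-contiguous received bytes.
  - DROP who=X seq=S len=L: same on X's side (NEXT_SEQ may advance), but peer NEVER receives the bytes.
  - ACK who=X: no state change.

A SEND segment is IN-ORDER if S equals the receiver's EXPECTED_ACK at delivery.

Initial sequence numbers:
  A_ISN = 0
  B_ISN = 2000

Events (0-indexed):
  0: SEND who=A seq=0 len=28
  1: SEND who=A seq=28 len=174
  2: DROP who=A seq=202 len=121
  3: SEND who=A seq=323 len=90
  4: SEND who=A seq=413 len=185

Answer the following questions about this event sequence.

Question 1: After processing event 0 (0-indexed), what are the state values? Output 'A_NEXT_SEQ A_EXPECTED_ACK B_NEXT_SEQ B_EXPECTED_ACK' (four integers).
After event 0: A_seq=28 A_ack=2000 B_seq=2000 B_ack=28

28 2000 2000 28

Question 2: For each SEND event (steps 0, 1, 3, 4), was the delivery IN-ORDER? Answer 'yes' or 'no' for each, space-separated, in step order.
Answer: yes yes no no

Derivation:
Step 0: SEND seq=0 -> in-order
Step 1: SEND seq=28 -> in-order
Step 3: SEND seq=323 -> out-of-order
Step 4: SEND seq=413 -> out-of-order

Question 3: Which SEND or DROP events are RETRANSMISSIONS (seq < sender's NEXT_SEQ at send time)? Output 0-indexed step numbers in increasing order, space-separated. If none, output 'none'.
Answer: none

Derivation:
Step 0: SEND seq=0 -> fresh
Step 1: SEND seq=28 -> fresh
Step 2: DROP seq=202 -> fresh
Step 3: SEND seq=323 -> fresh
Step 4: SEND seq=413 -> fresh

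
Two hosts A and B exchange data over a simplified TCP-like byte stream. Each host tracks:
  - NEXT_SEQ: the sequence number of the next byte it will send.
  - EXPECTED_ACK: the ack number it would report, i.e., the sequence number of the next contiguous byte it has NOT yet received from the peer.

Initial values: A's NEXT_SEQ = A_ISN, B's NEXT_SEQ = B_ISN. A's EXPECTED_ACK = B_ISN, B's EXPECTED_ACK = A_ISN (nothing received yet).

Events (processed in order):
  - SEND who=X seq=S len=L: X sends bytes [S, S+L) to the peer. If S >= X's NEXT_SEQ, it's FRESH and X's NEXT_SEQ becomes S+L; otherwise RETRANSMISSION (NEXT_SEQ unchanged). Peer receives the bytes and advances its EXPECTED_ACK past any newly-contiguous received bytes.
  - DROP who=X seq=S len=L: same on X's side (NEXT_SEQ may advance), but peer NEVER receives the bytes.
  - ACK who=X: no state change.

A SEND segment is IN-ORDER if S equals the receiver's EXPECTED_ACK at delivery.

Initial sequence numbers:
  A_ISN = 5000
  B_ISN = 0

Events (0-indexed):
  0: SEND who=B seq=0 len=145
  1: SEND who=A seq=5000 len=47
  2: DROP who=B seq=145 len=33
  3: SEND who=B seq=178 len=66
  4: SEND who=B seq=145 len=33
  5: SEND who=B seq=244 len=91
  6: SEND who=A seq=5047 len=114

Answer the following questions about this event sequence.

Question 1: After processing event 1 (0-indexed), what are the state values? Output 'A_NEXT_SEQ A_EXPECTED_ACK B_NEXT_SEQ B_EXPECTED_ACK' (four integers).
After event 0: A_seq=5000 A_ack=145 B_seq=145 B_ack=5000
After event 1: A_seq=5047 A_ack=145 B_seq=145 B_ack=5047

5047 145 145 5047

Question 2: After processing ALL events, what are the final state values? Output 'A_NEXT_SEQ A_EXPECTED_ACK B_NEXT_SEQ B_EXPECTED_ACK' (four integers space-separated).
After event 0: A_seq=5000 A_ack=145 B_seq=145 B_ack=5000
After event 1: A_seq=5047 A_ack=145 B_seq=145 B_ack=5047
After event 2: A_seq=5047 A_ack=145 B_seq=178 B_ack=5047
After event 3: A_seq=5047 A_ack=145 B_seq=244 B_ack=5047
After event 4: A_seq=5047 A_ack=244 B_seq=244 B_ack=5047
After event 5: A_seq=5047 A_ack=335 B_seq=335 B_ack=5047
After event 6: A_seq=5161 A_ack=335 B_seq=335 B_ack=5161

Answer: 5161 335 335 5161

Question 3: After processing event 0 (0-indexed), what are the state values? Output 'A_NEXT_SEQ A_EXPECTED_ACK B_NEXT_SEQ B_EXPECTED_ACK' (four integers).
After event 0: A_seq=5000 A_ack=145 B_seq=145 B_ack=5000

5000 145 145 5000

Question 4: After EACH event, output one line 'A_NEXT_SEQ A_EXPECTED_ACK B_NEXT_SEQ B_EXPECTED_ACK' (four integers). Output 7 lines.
5000 145 145 5000
5047 145 145 5047
5047 145 178 5047
5047 145 244 5047
5047 244 244 5047
5047 335 335 5047
5161 335 335 5161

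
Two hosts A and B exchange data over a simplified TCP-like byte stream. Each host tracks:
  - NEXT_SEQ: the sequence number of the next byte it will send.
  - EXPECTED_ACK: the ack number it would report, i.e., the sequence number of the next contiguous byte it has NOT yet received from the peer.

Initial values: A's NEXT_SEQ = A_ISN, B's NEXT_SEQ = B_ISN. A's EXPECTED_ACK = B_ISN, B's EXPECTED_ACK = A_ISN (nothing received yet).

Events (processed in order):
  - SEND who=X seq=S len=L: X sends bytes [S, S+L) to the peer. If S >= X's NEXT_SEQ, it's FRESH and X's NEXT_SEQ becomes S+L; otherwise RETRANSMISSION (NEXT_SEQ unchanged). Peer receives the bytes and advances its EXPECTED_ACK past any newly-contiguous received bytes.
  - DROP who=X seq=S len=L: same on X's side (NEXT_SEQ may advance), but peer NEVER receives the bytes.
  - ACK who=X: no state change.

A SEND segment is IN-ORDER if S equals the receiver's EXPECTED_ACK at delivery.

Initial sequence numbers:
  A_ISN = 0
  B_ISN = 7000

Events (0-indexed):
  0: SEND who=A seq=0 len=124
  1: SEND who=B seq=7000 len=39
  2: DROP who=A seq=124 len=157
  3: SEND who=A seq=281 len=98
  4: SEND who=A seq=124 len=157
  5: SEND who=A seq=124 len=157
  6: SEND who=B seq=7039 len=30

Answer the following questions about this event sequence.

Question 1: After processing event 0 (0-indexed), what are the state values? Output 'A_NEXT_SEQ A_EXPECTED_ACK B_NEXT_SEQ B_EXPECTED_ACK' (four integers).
After event 0: A_seq=124 A_ack=7000 B_seq=7000 B_ack=124

124 7000 7000 124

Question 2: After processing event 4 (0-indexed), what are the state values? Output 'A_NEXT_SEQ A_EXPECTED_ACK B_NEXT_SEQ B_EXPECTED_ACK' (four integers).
After event 0: A_seq=124 A_ack=7000 B_seq=7000 B_ack=124
After event 1: A_seq=124 A_ack=7039 B_seq=7039 B_ack=124
After event 2: A_seq=281 A_ack=7039 B_seq=7039 B_ack=124
After event 3: A_seq=379 A_ack=7039 B_seq=7039 B_ack=124
After event 4: A_seq=379 A_ack=7039 B_seq=7039 B_ack=379

379 7039 7039 379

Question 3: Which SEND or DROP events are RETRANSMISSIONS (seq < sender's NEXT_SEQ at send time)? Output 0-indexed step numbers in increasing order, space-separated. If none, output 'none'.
Step 0: SEND seq=0 -> fresh
Step 1: SEND seq=7000 -> fresh
Step 2: DROP seq=124 -> fresh
Step 3: SEND seq=281 -> fresh
Step 4: SEND seq=124 -> retransmit
Step 5: SEND seq=124 -> retransmit
Step 6: SEND seq=7039 -> fresh

Answer: 4 5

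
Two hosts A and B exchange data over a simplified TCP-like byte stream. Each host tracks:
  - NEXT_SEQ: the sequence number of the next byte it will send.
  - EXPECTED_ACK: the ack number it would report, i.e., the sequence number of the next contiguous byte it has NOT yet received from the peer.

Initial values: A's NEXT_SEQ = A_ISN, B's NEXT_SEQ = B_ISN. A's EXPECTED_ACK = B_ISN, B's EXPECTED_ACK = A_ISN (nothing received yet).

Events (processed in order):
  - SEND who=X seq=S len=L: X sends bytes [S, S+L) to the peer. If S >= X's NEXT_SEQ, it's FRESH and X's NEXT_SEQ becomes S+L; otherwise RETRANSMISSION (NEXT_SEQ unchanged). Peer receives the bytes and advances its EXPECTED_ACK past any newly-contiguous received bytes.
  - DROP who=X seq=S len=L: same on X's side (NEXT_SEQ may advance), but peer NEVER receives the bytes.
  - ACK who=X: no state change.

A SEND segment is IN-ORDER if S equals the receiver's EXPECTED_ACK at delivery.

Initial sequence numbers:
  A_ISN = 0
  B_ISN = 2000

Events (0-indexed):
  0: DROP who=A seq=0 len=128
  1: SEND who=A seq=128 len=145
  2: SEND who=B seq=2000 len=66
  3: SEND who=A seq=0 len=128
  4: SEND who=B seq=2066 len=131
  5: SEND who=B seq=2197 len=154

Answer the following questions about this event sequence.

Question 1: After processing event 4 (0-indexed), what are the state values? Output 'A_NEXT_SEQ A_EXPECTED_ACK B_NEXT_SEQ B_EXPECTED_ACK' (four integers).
After event 0: A_seq=128 A_ack=2000 B_seq=2000 B_ack=0
After event 1: A_seq=273 A_ack=2000 B_seq=2000 B_ack=0
After event 2: A_seq=273 A_ack=2066 B_seq=2066 B_ack=0
After event 3: A_seq=273 A_ack=2066 B_seq=2066 B_ack=273
After event 4: A_seq=273 A_ack=2197 B_seq=2197 B_ack=273

273 2197 2197 273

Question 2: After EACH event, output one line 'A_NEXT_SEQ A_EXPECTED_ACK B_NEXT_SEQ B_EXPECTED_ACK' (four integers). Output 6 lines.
128 2000 2000 0
273 2000 2000 0
273 2066 2066 0
273 2066 2066 273
273 2197 2197 273
273 2351 2351 273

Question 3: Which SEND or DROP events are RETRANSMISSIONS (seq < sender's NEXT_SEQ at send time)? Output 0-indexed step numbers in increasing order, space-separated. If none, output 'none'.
Step 0: DROP seq=0 -> fresh
Step 1: SEND seq=128 -> fresh
Step 2: SEND seq=2000 -> fresh
Step 3: SEND seq=0 -> retransmit
Step 4: SEND seq=2066 -> fresh
Step 5: SEND seq=2197 -> fresh

Answer: 3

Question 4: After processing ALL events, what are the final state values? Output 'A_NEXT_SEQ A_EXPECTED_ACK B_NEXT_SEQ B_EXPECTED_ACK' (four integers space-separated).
Answer: 273 2351 2351 273

Derivation:
After event 0: A_seq=128 A_ack=2000 B_seq=2000 B_ack=0
After event 1: A_seq=273 A_ack=2000 B_seq=2000 B_ack=0
After event 2: A_seq=273 A_ack=2066 B_seq=2066 B_ack=0
After event 3: A_seq=273 A_ack=2066 B_seq=2066 B_ack=273
After event 4: A_seq=273 A_ack=2197 B_seq=2197 B_ack=273
After event 5: A_seq=273 A_ack=2351 B_seq=2351 B_ack=273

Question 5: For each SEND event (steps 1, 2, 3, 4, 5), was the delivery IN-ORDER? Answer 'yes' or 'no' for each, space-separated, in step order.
Step 1: SEND seq=128 -> out-of-order
Step 2: SEND seq=2000 -> in-order
Step 3: SEND seq=0 -> in-order
Step 4: SEND seq=2066 -> in-order
Step 5: SEND seq=2197 -> in-order

Answer: no yes yes yes yes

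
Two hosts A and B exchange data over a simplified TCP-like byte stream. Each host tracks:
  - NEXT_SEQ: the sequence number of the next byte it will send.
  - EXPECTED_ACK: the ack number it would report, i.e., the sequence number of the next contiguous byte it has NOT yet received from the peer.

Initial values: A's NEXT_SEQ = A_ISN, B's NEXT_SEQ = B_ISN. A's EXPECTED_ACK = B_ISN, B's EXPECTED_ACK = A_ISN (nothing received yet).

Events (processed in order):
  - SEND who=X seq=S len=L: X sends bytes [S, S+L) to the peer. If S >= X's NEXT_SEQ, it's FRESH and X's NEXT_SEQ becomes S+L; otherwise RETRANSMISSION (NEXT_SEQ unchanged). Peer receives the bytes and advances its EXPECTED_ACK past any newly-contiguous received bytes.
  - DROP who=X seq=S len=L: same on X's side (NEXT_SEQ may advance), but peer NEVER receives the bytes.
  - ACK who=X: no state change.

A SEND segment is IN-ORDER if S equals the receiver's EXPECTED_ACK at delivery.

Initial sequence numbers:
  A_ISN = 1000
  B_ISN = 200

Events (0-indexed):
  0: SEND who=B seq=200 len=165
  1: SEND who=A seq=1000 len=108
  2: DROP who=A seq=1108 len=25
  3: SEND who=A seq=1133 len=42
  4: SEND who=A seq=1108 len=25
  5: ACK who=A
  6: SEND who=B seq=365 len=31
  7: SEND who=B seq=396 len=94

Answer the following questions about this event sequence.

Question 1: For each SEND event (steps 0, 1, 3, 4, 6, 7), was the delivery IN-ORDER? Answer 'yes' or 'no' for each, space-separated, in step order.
Step 0: SEND seq=200 -> in-order
Step 1: SEND seq=1000 -> in-order
Step 3: SEND seq=1133 -> out-of-order
Step 4: SEND seq=1108 -> in-order
Step 6: SEND seq=365 -> in-order
Step 7: SEND seq=396 -> in-order

Answer: yes yes no yes yes yes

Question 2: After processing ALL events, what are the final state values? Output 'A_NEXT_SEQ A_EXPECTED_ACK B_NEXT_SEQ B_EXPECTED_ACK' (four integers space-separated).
Answer: 1175 490 490 1175

Derivation:
After event 0: A_seq=1000 A_ack=365 B_seq=365 B_ack=1000
After event 1: A_seq=1108 A_ack=365 B_seq=365 B_ack=1108
After event 2: A_seq=1133 A_ack=365 B_seq=365 B_ack=1108
After event 3: A_seq=1175 A_ack=365 B_seq=365 B_ack=1108
After event 4: A_seq=1175 A_ack=365 B_seq=365 B_ack=1175
After event 5: A_seq=1175 A_ack=365 B_seq=365 B_ack=1175
After event 6: A_seq=1175 A_ack=396 B_seq=396 B_ack=1175
After event 7: A_seq=1175 A_ack=490 B_seq=490 B_ack=1175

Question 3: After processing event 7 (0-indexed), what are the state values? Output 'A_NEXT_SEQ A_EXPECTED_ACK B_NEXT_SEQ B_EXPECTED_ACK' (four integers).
After event 0: A_seq=1000 A_ack=365 B_seq=365 B_ack=1000
After event 1: A_seq=1108 A_ack=365 B_seq=365 B_ack=1108
After event 2: A_seq=1133 A_ack=365 B_seq=365 B_ack=1108
After event 3: A_seq=1175 A_ack=365 B_seq=365 B_ack=1108
After event 4: A_seq=1175 A_ack=365 B_seq=365 B_ack=1175
After event 5: A_seq=1175 A_ack=365 B_seq=365 B_ack=1175
After event 6: A_seq=1175 A_ack=396 B_seq=396 B_ack=1175
After event 7: A_seq=1175 A_ack=490 B_seq=490 B_ack=1175

1175 490 490 1175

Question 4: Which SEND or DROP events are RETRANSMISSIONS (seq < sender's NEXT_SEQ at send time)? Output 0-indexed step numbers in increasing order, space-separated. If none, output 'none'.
Step 0: SEND seq=200 -> fresh
Step 1: SEND seq=1000 -> fresh
Step 2: DROP seq=1108 -> fresh
Step 3: SEND seq=1133 -> fresh
Step 4: SEND seq=1108 -> retransmit
Step 6: SEND seq=365 -> fresh
Step 7: SEND seq=396 -> fresh

Answer: 4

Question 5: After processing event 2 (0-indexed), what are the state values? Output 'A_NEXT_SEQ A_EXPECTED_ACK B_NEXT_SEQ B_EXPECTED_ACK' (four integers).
After event 0: A_seq=1000 A_ack=365 B_seq=365 B_ack=1000
After event 1: A_seq=1108 A_ack=365 B_seq=365 B_ack=1108
After event 2: A_seq=1133 A_ack=365 B_seq=365 B_ack=1108

1133 365 365 1108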